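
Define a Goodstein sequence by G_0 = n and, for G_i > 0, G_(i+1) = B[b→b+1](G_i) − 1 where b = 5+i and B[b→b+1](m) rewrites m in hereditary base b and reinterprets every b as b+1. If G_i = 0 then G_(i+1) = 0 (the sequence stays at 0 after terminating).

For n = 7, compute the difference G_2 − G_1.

0

[0] 7 ≡ 5 + 2 (base 5). Lift 6: 8. −1: 7.
[1] 7 ≡ 6 + 1 (base 6). Lift 7: 8. −1: 7.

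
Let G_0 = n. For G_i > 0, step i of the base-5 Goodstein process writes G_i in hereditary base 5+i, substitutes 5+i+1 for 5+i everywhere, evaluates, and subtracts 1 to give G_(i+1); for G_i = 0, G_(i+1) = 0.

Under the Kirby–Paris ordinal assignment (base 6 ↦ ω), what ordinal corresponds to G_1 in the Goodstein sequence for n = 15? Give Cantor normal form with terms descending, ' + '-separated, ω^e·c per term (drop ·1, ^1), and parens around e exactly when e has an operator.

ω·2 + 5

G_0 = 15. HB_5(15) = 3·5. Bump = 18. G_1 = 17.
G_1 = 17. HB_6(17) = 2·6 + 5. Bump = 19. G_2 = 18.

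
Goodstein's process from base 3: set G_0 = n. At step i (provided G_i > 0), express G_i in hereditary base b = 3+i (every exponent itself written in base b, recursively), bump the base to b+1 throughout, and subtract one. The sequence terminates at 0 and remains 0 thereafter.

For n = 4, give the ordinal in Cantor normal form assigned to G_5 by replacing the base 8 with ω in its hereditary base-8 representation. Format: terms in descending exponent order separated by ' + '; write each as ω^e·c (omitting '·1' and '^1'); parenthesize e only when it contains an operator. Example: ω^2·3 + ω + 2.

1

i=0: 4 = 3 + 1 (b=3); 3→4: 4 + 1 = 5; 5−1 = 4
i=1: 4 = 4 (b=4); 4→5: 5 = 5; 5−1 = 4
i=2: 4 = 4 (b=5); 5→6: 4 = 4; 4−1 = 3
i=3: 3 = 3 (b=6); 6→7: 3 = 3; 3−1 = 2
i=4: 2 = 2 (b=7); 7→8: 2 = 2; 2−1 = 1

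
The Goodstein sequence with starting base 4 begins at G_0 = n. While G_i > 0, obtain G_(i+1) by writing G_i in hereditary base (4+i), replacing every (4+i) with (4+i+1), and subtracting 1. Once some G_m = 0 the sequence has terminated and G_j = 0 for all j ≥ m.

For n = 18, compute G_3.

G_0 = 18. HB_4(18) = 4^2 + 2. Bump = 27. G_1 = 26.
G_1 = 26. HB_5(26) = 5^2 + 1. Bump = 37. G_2 = 36.
G_2 = 36. HB_6(36) = 6^2. Bump = 49. G_3 = 48.
G_3 = 48. HB_7(48) = 6·7 + 6. Bump = 54. G_4 = 53.

48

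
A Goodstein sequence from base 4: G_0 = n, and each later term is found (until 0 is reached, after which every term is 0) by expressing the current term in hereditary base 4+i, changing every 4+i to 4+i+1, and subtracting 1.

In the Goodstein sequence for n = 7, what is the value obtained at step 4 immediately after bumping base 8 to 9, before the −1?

7

G_0=7  [base 4] 4 + 3  →[4↦5]→  5 + 3 = 8  −1 ⇒ G_1=7
G_1=7  [base 5] 5 + 2  →[5↦6]→  6 + 2 = 8  −1 ⇒ G_2=7
G_2=7  [base 6] 6 + 1  →[6↦7]→  7 + 1 = 8  −1 ⇒ G_3=7
G_3=7  [base 7] 7  →[7↦8]→  8 = 8  −1 ⇒ G_4=7
G_4=7  [base 8] 7  →[8↦9]→  7 = 7  −1 ⇒ G_5=6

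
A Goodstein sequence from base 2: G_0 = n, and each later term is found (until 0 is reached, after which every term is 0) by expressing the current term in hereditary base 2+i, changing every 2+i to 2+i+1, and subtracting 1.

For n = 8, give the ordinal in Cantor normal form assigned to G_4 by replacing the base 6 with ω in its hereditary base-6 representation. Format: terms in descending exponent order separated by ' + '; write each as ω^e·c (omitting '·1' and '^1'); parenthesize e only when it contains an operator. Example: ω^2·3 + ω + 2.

(0) 8|_2 = 2^(2 + 1) ↦ 3^(3 + 1)|_3 = 81 ⇒ 80
(1) 80|_3 = 2·3^3 + 2·3^2 + 2·3 + 2 ↦ 2·4^4 + 2·4^2 + 2·4 + 2|_4 = 554 ⇒ 553
(2) 553|_4 = 2·4^4 + 2·4^2 + 2·4 + 1 ↦ 2·5^5 + 2·5^2 + 2·5 + 1|_5 = 6311 ⇒ 6310
(3) 6310|_5 = 2·5^5 + 2·5^2 + 2·5 ↦ 2·6^6 + 2·6^2 + 2·6|_6 = 93396 ⇒ 93395
(4) 93395|_6 = 2·6^6 + 2·6^2 + 6 + 5 ↦ 2·7^7 + 2·7^2 + 7 + 5|_7 = 1647196 ⇒ 1647195

ω^ω·2 + ω^2·2 + ω + 5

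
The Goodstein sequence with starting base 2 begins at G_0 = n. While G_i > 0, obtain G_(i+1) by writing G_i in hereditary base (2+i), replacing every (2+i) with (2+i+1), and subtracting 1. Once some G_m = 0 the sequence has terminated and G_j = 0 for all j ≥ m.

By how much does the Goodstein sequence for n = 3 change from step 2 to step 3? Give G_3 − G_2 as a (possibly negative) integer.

-1

3 —HB2→ 2 + 1 —bump→ 3 + 1 = 4 —(−1)→ 3
3 —HB3→ 3 —bump→ 4 = 4 —(−1)→ 3
3 —HB4→ 3 —bump→ 3 = 3 —(−1)→ 2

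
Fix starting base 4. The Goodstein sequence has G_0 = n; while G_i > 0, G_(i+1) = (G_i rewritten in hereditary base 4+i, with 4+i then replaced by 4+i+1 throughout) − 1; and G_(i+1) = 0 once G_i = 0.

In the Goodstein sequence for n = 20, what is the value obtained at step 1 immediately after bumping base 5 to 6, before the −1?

20 —HB4→ 4^2 + 4 —bump→ 5^2 + 5 = 30 —(−1)→ 29
29 —HB5→ 5^2 + 4 —bump→ 6^2 + 4 = 40 —(−1)→ 39

40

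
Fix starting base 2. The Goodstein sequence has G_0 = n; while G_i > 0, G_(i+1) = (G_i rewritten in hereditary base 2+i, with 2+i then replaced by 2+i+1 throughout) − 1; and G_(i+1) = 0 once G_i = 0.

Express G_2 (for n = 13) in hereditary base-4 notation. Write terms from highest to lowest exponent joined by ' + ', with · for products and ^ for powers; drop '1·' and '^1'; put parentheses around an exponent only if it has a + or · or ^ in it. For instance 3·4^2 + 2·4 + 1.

[0] 13 ≡ 2^(2 + 1) + 2^2 + 1 (base 2). Lift 3: 109. −1: 108.
[1] 108 ≡ 3^(3 + 1) + 3^3 (base 3). Lift 4: 1280. −1: 1279.

4^(4 + 1) + 3·4^3 + 3·4^2 + 3·4 + 3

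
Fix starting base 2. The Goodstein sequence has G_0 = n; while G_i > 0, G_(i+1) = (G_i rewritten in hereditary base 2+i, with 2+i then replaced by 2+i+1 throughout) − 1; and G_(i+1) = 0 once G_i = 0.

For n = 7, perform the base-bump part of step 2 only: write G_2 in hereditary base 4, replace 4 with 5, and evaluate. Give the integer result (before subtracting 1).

step 0: 7 = 2^2 + 2 + 1; sub 3 for 2: 3^3 + 3 + 1; = 31; G_1 = 31−1 = 30
step 1: 30 = 3^3 + 3; sub 4 for 3: 4^4 + 4; = 260; G_2 = 260−1 = 259

3128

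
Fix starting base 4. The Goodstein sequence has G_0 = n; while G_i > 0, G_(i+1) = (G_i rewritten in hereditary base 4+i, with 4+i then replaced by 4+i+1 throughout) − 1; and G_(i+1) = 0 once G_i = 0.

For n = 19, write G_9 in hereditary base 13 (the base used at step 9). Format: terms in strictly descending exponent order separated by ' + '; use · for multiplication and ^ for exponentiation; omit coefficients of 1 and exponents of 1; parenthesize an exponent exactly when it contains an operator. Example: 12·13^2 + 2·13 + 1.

19 —HB4→ 4^2 + 3 —bump→ 5^2 + 3 = 28 —(−1)→ 27
27 —HB5→ 5^2 + 2 —bump→ 6^2 + 2 = 38 —(−1)→ 37
37 —HB6→ 6^2 + 1 —bump→ 7^2 + 1 = 50 —(−1)→ 49
49 —HB7→ 7^2 —bump→ 8^2 = 64 —(−1)→ 63
63 —HB8→ 7·8 + 7 —bump→ 7·9 + 7 = 70 —(−1)→ 69
69 —HB9→ 7·9 + 6 —bump→ 7·10 + 6 = 76 —(−1)→ 75
75 —HB10→ 7·10 + 5 —bump→ 7·11 + 5 = 82 —(−1)→ 81
81 —HB11→ 7·11 + 4 —bump→ 7·12 + 4 = 88 —(−1)→ 87
87 —HB12→ 7·12 + 3 —bump→ 7·13 + 3 = 94 —(−1)→ 93

7·13 + 2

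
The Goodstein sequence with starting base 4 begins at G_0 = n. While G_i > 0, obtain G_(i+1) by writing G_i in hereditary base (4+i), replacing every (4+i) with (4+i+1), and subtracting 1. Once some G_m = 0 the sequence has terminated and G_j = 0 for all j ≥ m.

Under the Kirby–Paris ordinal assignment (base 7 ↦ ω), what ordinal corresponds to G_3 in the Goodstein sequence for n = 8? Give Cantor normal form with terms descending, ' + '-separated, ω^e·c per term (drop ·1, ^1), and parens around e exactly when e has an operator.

ω + 2

(0) 8|_4 = 2·4 ↦ 2·5|_5 = 10 ⇒ 9
(1) 9|_5 = 5 + 4 ↦ 6 + 4|_6 = 10 ⇒ 9
(2) 9|_6 = 6 + 3 ↦ 7 + 3|_7 = 10 ⇒ 9
(3) 9|_7 = 7 + 2 ↦ 8 + 2|_8 = 10 ⇒ 9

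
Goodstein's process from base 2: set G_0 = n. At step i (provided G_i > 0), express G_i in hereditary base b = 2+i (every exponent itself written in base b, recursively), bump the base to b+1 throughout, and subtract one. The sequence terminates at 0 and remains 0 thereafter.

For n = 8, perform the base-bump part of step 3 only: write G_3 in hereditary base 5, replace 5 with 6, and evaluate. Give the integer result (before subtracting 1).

G_0 = 8. HB_2(8) = 2^(2 + 1). Bump = 81. G_1 = 80.
G_1 = 80. HB_3(80) = 2·3^3 + 2·3^2 + 2·3 + 2. Bump = 554. G_2 = 553.
G_2 = 553. HB_4(553) = 2·4^4 + 2·4^2 + 2·4 + 1. Bump = 6311. G_3 = 6310.
G_3 = 6310. HB_5(6310) = 2·5^5 + 2·5^2 + 2·5. Bump = 93396. G_4 = 93395.

93396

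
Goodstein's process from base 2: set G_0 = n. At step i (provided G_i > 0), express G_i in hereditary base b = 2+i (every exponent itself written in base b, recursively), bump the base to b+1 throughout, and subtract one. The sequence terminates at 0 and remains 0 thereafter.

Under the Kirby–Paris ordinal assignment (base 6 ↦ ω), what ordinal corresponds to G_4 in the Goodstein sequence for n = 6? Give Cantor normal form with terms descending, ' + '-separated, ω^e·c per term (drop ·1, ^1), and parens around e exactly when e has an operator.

ω^5·5 + ω^4·5 + ω^3·5 + ω^2·5 + ω·5 + 5

G_0 = 6. HB_2(6) = 2^2 + 2. Bump = 30. G_1 = 29.
G_1 = 29. HB_3(29) = 3^3 + 2. Bump = 258. G_2 = 257.
G_2 = 257. HB_4(257) = 4^4 + 1. Bump = 3126. G_3 = 3125.
G_3 = 3125. HB_5(3125) = 5^5. Bump = 46656. G_4 = 46655.
G_4 = 46655. HB_6(46655) = 5·6^5 + 5·6^4 + 5·6^3 + 5·6^2 + 5·6 + 5. Bump = 98040. G_5 = 98039.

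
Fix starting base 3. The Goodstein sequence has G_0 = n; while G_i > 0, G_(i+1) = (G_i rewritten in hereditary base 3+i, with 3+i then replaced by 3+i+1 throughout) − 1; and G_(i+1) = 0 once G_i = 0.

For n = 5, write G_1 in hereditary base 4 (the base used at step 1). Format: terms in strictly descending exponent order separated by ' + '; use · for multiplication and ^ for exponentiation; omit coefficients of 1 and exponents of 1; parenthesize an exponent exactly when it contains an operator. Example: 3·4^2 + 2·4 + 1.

4 + 1

base 3: 5 = 3 + 2; at 4: 4 + 2 = 6; next = 5
base 4: 5 = 4 + 1; at 5: 5 + 1 = 6; next = 5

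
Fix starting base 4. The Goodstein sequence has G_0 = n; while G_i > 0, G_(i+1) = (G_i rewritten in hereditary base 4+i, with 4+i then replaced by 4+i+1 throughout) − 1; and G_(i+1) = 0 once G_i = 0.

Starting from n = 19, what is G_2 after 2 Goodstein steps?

(0) 19|_4 = 4^2 + 3 ↦ 5^2 + 3|_5 = 28 ⇒ 27
(1) 27|_5 = 5^2 + 2 ↦ 6^2 + 2|_6 = 38 ⇒ 37

37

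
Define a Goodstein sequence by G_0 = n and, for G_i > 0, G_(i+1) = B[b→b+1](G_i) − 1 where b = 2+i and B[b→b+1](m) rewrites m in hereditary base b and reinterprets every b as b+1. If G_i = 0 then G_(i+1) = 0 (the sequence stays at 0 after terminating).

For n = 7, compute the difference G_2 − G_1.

229

G_0 = 7. HB_2(7) = 2^2 + 2 + 1. Bump = 31. G_1 = 30.
G_1 = 30. HB_3(30) = 3^3 + 3. Bump = 260. G_2 = 259.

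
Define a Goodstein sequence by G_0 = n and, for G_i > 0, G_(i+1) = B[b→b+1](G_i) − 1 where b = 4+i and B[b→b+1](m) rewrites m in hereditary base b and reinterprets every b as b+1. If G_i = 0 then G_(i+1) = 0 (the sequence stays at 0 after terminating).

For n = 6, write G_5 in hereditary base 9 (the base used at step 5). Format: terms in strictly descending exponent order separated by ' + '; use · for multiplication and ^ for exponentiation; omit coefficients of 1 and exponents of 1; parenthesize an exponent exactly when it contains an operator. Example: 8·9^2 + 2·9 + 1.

4

6 —HB4→ 4 + 2 —bump→ 5 + 2 = 7 —(−1)→ 6
6 —HB5→ 5 + 1 —bump→ 6 + 1 = 7 —(−1)→ 6
6 —HB6→ 6 —bump→ 7 = 7 —(−1)→ 6
6 —HB7→ 6 —bump→ 6 = 6 —(−1)→ 5
5 —HB8→ 5 —bump→ 5 = 5 —(−1)→ 4
4 —HB9→ 4 —bump→ 4 = 4 —(−1)→ 3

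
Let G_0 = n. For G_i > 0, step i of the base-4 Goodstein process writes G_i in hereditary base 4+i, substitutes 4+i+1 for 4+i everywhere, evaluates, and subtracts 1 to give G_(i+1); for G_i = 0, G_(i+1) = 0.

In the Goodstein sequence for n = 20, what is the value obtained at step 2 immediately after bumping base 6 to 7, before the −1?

step 0: 20 = 4^2 + 4; sub 5 for 4: 5^2 + 5; = 30; G_1 = 30−1 = 29
step 1: 29 = 5^2 + 4; sub 6 for 5: 6^2 + 4; = 40; G_2 = 40−1 = 39

52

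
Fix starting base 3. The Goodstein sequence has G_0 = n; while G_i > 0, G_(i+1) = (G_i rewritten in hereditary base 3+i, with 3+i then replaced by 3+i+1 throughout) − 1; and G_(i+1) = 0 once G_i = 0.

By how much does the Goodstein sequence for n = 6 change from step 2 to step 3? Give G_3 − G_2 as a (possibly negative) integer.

step 0: 6 = 2·3; sub 4 for 3: 2·4; = 8; G_1 = 8−1 = 7
step 1: 7 = 4 + 3; sub 5 for 4: 5 + 3; = 8; G_2 = 8−1 = 7
step 2: 7 = 5 + 2; sub 6 for 5: 6 + 2; = 8; G_3 = 8−1 = 7

0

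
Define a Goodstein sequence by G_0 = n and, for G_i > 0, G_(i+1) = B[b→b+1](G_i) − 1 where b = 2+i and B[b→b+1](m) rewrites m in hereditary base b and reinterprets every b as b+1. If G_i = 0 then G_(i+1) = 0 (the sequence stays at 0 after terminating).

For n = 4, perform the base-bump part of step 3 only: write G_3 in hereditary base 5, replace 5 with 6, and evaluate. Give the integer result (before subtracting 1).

4 —HB2→ 2^2 —bump→ 3^3 = 27 —(−1)→ 26
26 —HB3→ 2·3^2 + 2·3 + 2 —bump→ 2·4^2 + 2·4 + 2 = 42 —(−1)→ 41
41 —HB4→ 2·4^2 + 2·4 + 1 —bump→ 2·5^2 + 2·5 + 1 = 61 —(−1)→ 60
60 —HB5→ 2·5^2 + 2·5 —bump→ 2·6^2 + 2·6 = 84 —(−1)→ 83

84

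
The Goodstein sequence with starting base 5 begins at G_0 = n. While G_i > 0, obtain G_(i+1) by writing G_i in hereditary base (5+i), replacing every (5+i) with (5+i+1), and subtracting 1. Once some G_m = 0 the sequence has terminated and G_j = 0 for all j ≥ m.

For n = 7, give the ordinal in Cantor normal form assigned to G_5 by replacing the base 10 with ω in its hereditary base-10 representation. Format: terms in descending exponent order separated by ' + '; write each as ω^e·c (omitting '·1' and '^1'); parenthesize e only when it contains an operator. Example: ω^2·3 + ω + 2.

(0) 7|_5 = 5 + 2 ↦ 6 + 2|_6 = 8 ⇒ 7
(1) 7|_6 = 6 + 1 ↦ 7 + 1|_7 = 8 ⇒ 7
(2) 7|_7 = 7 ↦ 8|_8 = 8 ⇒ 7
(3) 7|_8 = 7 ↦ 7|_9 = 7 ⇒ 6
(4) 6|_9 = 6 ↦ 6|_10 = 6 ⇒ 5
(5) 5|_10 = 5 ↦ 5|_11 = 5 ⇒ 4

5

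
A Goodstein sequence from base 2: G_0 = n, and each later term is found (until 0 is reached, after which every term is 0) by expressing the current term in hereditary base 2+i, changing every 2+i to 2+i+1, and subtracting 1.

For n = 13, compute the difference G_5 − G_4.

step 0: 13 = 2^(2 + 1) + 2^2 + 1; sub 3 for 2: 3^(3 + 1) + 3^3 + 1; = 109; G_1 = 109−1 = 108
step 1: 108 = 3^(3 + 1) + 3^3; sub 4 for 3: 4^(4 + 1) + 4^4; = 1280; G_2 = 1280−1 = 1279
step 2: 1279 = 4^(4 + 1) + 3·4^3 + 3·4^2 + 3·4 + 3; sub 5 for 4: 5^(5 + 1) + 3·5^3 + 3·5^2 + 3·5 + 3; = 16093; G_3 = 16093−1 = 16092
step 3: 16092 = 5^(5 + 1) + 3·5^3 + 3·5^2 + 3·5 + 2; sub 6 for 5: 6^(6 + 1) + 3·6^3 + 3·6^2 + 3·6 + 2; = 280712; G_4 = 280712−1 = 280711
step 4: 280711 = 6^(6 + 1) + 3·6^3 + 3·6^2 + 3·6 + 1; sub 7 for 6: 7^(7 + 1) + 3·7^3 + 3·7^2 + 3·7 + 1; = 5765999; G_5 = 5765999−1 = 5765998

5485287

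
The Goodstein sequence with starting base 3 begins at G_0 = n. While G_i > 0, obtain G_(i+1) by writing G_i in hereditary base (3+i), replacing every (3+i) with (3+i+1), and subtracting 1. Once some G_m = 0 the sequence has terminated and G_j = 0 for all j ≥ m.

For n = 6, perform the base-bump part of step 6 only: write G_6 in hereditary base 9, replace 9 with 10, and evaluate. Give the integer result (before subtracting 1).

6

[0] 6 ≡ 2·3 (base 3). Lift 4: 8. −1: 7.
[1] 7 ≡ 4 + 3 (base 4). Lift 5: 8. −1: 7.
[2] 7 ≡ 5 + 2 (base 5). Lift 6: 8. −1: 7.
[3] 7 ≡ 6 + 1 (base 6). Lift 7: 8. −1: 7.
[4] 7 ≡ 7 (base 7). Lift 8: 8. −1: 7.
[5] 7 ≡ 7 (base 8). Lift 9: 7. −1: 6.
[6] 6 ≡ 6 (base 9). Lift 10: 6. −1: 5.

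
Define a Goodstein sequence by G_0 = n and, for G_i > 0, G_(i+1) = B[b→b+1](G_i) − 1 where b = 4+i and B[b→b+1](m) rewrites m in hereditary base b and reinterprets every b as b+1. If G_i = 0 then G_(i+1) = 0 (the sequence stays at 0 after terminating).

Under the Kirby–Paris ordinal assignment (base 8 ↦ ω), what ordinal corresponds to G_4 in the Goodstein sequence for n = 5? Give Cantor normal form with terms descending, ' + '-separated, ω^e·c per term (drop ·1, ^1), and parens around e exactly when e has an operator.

G_0=5  [base 4] 4 + 1  →[4↦5]→  5 + 1 = 6  −1 ⇒ G_1=5
G_1=5  [base 5] 5  →[5↦6]→  6 = 6  −1 ⇒ G_2=5
G_2=5  [base 6] 5  →[6↦7]→  5 = 5  −1 ⇒ G_3=4
G_3=4  [base 7] 4  →[7↦8]→  4 = 4  −1 ⇒ G_4=3
G_4=3  [base 8] 3  →[8↦9]→  3 = 3  −1 ⇒ G_5=2

3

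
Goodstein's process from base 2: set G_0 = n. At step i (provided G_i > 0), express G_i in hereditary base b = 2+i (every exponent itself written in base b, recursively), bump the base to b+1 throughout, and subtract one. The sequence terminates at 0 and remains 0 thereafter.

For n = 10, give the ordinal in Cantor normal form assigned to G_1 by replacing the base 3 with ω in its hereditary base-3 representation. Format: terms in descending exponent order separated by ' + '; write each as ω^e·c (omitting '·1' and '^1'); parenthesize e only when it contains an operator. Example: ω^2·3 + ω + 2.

ω^(ω + 1) + 2

[0] 10 ≡ 2^(2 + 1) + 2 (base 2). Lift 3: 84. −1: 83.
[1] 83 ≡ 3^(3 + 1) + 2 (base 3). Lift 4: 1026. −1: 1025.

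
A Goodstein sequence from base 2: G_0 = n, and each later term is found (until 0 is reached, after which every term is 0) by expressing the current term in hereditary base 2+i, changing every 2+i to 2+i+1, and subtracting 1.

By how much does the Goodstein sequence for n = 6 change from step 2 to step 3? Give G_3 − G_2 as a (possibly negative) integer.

G_0 = 6. HB_2(6) = 2^2 + 2. Bump = 30. G_1 = 29.
G_1 = 29. HB_3(29) = 3^3 + 2. Bump = 258. G_2 = 257.
G_2 = 257. HB_4(257) = 4^4 + 1. Bump = 3126. G_3 = 3125.

2868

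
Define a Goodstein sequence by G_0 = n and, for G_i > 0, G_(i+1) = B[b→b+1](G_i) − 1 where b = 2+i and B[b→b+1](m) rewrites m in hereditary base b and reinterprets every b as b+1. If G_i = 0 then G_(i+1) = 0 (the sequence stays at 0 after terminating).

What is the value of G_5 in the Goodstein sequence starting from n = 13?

5765998

step 0: 13 = 2^(2 + 1) + 2^2 + 1; sub 3 for 2: 3^(3 + 1) + 3^3 + 1; = 109; G_1 = 109−1 = 108
step 1: 108 = 3^(3 + 1) + 3^3; sub 4 for 3: 4^(4 + 1) + 4^4; = 1280; G_2 = 1280−1 = 1279
step 2: 1279 = 4^(4 + 1) + 3·4^3 + 3·4^2 + 3·4 + 3; sub 5 for 4: 5^(5 + 1) + 3·5^3 + 3·5^2 + 3·5 + 3; = 16093; G_3 = 16093−1 = 16092
step 3: 16092 = 5^(5 + 1) + 3·5^3 + 3·5^2 + 3·5 + 2; sub 6 for 5: 6^(6 + 1) + 3·6^3 + 3·6^2 + 3·6 + 2; = 280712; G_4 = 280712−1 = 280711
step 4: 280711 = 6^(6 + 1) + 3·6^3 + 3·6^2 + 3·6 + 1; sub 7 for 6: 7^(7 + 1) + 3·7^3 + 3·7^2 + 3·7 + 1; = 5765999; G_5 = 5765999−1 = 5765998
step 5: 5765998 = 7^(7 + 1) + 3·7^3 + 3·7^2 + 3·7; sub 8 for 7: 8^(8 + 1) + 3·8^3 + 3·8^2 + 3·8; = 134219480; G_6 = 134219480−1 = 134219479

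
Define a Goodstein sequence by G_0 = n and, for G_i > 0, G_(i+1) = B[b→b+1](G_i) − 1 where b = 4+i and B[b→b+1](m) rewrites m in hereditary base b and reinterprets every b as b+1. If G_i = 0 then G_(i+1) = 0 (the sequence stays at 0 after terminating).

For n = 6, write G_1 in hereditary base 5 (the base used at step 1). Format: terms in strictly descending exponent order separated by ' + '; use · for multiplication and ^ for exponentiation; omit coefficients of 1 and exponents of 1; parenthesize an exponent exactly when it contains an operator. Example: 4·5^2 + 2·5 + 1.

step 0: 6 = 4 + 2; sub 5 for 4: 5 + 2; = 7; G_1 = 7−1 = 6
step 1: 6 = 5 + 1; sub 6 for 5: 6 + 1; = 7; G_2 = 7−1 = 6

5 + 1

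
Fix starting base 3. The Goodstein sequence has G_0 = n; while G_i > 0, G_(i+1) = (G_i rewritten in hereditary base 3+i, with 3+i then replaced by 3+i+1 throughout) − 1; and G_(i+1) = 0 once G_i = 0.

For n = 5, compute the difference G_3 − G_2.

5 —HB3→ 3 + 2 —bump→ 4 + 2 = 6 —(−1)→ 5
5 —HB4→ 4 + 1 —bump→ 5 + 1 = 6 —(−1)→ 5
5 —HB5→ 5 —bump→ 6 = 6 —(−1)→ 5

0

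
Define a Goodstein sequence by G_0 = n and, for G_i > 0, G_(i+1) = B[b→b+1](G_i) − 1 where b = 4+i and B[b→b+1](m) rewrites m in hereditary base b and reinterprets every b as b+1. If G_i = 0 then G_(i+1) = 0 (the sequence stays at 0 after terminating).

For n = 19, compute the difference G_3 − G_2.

12

[0] 19 ≡ 4^2 + 3 (base 4). Lift 5: 28. −1: 27.
[1] 27 ≡ 5^2 + 2 (base 5). Lift 6: 38. −1: 37.
[2] 37 ≡ 6^2 + 1 (base 6). Lift 7: 50. −1: 49.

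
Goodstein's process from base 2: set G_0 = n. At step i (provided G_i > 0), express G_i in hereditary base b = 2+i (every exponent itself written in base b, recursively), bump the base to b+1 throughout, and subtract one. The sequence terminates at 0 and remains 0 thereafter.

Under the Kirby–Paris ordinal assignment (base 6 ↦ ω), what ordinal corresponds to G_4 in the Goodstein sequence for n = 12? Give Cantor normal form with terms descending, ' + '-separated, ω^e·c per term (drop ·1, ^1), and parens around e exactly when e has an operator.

ω^(ω + 1) + ω^2·2 + ω + 5

G_0 = 12. HB_2(12) = 2^(2 + 1) + 2^2. Bump = 108. G_1 = 107.
G_1 = 107. HB_3(107) = 3^(3 + 1) + 2·3^2 + 2·3 + 2. Bump = 1066. G_2 = 1065.
G_2 = 1065. HB_4(1065) = 4^(4 + 1) + 2·4^2 + 2·4 + 1. Bump = 15686. G_3 = 15685.
G_3 = 15685. HB_5(15685) = 5^(5 + 1) + 2·5^2 + 2·5. Bump = 280020. G_4 = 280019.
G_4 = 280019. HB_6(280019) = 6^(6 + 1) + 2·6^2 + 6 + 5. Bump = 5764911. G_5 = 5764910.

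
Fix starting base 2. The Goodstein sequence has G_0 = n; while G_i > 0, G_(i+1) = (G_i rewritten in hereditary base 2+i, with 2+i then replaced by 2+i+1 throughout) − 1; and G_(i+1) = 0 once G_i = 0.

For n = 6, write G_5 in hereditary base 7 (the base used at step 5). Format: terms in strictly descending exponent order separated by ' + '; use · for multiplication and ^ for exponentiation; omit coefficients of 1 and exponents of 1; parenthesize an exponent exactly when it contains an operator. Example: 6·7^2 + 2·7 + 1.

step 0: 6 = 2^2 + 2; sub 3 for 2: 3^3 + 3; = 30; G_1 = 30−1 = 29
step 1: 29 = 3^3 + 2; sub 4 for 3: 4^4 + 2; = 258; G_2 = 258−1 = 257
step 2: 257 = 4^4 + 1; sub 5 for 4: 5^5 + 1; = 3126; G_3 = 3126−1 = 3125
step 3: 3125 = 5^5; sub 6 for 5: 6^6; = 46656; G_4 = 46656−1 = 46655
step 4: 46655 = 5·6^5 + 5·6^4 + 5·6^3 + 5·6^2 + 5·6 + 5; sub 7 for 6: 5·7^5 + 5·7^4 + 5·7^3 + 5·7^2 + 5·7 + 5; = 98040; G_5 = 98040−1 = 98039
step 5: 98039 = 5·7^5 + 5·7^4 + 5·7^3 + 5·7^2 + 5·7 + 4; sub 8 for 7: 5·8^5 + 5·8^4 + 5·8^3 + 5·8^2 + 5·8 + 4; = 187244; G_6 = 187244−1 = 187243

5·7^5 + 5·7^4 + 5·7^3 + 5·7^2 + 5·7 + 4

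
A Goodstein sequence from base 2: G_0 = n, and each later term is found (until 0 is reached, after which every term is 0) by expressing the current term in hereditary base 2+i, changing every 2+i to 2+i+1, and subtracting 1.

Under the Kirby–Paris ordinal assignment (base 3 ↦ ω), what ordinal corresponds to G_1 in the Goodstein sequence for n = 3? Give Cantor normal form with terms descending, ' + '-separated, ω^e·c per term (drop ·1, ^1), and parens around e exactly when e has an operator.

base 2: 3 = 2 + 1; at 3: 3 + 1 = 4; next = 3
base 3: 3 = 3; at 4: 4 = 4; next = 3

ω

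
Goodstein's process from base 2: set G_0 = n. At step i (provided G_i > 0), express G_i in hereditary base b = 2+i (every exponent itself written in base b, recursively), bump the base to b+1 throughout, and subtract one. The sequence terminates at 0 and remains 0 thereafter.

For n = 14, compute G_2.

[0] 14 ≡ 2^(2 + 1) + 2^2 + 2 (base 2). Lift 3: 111. −1: 110.
[1] 110 ≡ 3^(3 + 1) + 3^3 + 2 (base 3). Lift 4: 1282. −1: 1281.
[2] 1281 ≡ 4^(4 + 1) + 4^4 + 1 (base 4). Lift 5: 18751. −1: 18750.

1281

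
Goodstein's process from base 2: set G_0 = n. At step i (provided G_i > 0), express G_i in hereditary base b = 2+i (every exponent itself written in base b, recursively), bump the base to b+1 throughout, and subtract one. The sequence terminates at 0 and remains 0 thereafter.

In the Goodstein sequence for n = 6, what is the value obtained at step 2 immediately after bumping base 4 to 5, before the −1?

3126

step 0: 6 = 2^2 + 2; sub 3 for 2: 3^3 + 3; = 30; G_1 = 30−1 = 29
step 1: 29 = 3^3 + 2; sub 4 for 3: 4^4 + 2; = 258; G_2 = 258−1 = 257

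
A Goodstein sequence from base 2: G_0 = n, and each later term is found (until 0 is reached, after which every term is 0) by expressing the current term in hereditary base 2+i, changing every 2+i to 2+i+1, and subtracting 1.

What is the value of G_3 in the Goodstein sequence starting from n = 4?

60

G_0 = 4. HB_2(4) = 2^2. Bump = 27. G_1 = 26.
G_1 = 26. HB_3(26) = 2·3^2 + 2·3 + 2. Bump = 42. G_2 = 41.
G_2 = 41. HB_4(41) = 2·4^2 + 2·4 + 1. Bump = 61. G_3 = 60.
G_3 = 60. HB_5(60) = 2·5^2 + 2·5. Bump = 84. G_4 = 83.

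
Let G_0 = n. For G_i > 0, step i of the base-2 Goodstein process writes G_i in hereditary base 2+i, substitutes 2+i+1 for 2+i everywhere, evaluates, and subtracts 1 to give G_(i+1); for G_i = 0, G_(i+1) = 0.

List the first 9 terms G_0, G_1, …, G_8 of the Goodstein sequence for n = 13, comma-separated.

13 —HB2→ 2^(2 + 1) + 2^2 + 1 —bump→ 3^(3 + 1) + 3^3 + 1 = 109 —(−1)→ 108
108 —HB3→ 3^(3 + 1) + 3^3 —bump→ 4^(4 + 1) + 4^4 = 1280 —(−1)→ 1279
1279 —HB4→ 4^(4 + 1) + 3·4^3 + 3·4^2 + 3·4 + 3 —bump→ 5^(5 + 1) + 3·5^3 + 3·5^2 + 3·5 + 3 = 16093 —(−1)→ 16092
16092 —HB5→ 5^(5 + 1) + 3·5^3 + 3·5^2 + 3·5 + 2 —bump→ 6^(6 + 1) + 3·6^3 + 3·6^2 + 3·6 + 2 = 280712 —(−1)→ 280711
280711 —HB6→ 6^(6 + 1) + 3·6^3 + 3·6^2 + 3·6 + 1 —bump→ 7^(7 + 1) + 3·7^3 + 3·7^2 + 3·7 + 1 = 5765999 —(−1)→ 5765998
5765998 —HB7→ 7^(7 + 1) + 3·7^3 + 3·7^2 + 3·7 —bump→ 8^(8 + 1) + 3·8^3 + 3·8^2 + 3·8 = 134219480 —(−1)→ 134219479
134219479 —HB8→ 8^(8 + 1) + 3·8^3 + 3·8^2 + 2·8 + 7 —bump→ 9^(9 + 1) + 3·9^3 + 3·9^2 + 2·9 + 7 = 3486786856 —(−1)→ 3486786855
3486786855 —HB9→ 9^(9 + 1) + 3·9^3 + 3·9^2 + 2·9 + 6 —bump→ 10^(10 + 1) + 3·10^3 + 3·10^2 + 2·10 + 6 = 100000003326 —(−1)→ 100000003325

13, 108, 1279, 16092, 280711, 5765998, 134219479, 3486786855, 100000003325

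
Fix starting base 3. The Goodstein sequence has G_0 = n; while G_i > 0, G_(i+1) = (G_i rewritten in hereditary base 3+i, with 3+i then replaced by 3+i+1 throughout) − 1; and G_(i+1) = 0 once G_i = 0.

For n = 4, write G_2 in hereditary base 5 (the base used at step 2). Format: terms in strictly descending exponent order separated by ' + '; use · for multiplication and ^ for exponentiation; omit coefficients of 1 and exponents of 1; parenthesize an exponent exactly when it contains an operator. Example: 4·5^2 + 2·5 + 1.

[0] 4 ≡ 3 + 1 (base 3). Lift 4: 5. −1: 4.
[1] 4 ≡ 4 (base 4). Lift 5: 5. −1: 4.
[2] 4 ≡ 4 (base 5). Lift 6: 4. −1: 3.

4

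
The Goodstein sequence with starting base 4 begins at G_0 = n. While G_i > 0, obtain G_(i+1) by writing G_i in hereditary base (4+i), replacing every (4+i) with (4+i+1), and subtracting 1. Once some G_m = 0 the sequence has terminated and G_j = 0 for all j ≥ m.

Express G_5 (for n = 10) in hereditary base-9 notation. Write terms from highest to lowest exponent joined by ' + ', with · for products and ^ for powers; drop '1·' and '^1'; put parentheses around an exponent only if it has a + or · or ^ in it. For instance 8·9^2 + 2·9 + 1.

10 —HB4→ 2·4 + 2 —bump→ 2·5 + 2 = 12 —(−1)→ 11
11 —HB5→ 2·5 + 1 —bump→ 2·6 + 1 = 13 —(−1)→ 12
12 —HB6→ 2·6 —bump→ 2·7 = 14 —(−1)→ 13
13 —HB7→ 7 + 6 —bump→ 8 + 6 = 14 —(−1)→ 13
13 —HB8→ 8 + 5 —bump→ 9 + 5 = 14 —(−1)→ 13
13 —HB9→ 9 + 4 —bump→ 10 + 4 = 14 —(−1)→ 13

9 + 4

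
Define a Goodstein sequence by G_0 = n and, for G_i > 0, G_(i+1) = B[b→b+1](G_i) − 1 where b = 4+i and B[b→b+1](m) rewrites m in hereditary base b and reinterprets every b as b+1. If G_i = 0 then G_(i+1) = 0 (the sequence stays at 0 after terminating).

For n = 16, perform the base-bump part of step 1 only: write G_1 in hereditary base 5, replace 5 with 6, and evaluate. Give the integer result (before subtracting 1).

base 4: 16 = 4^2; at 5: 5^2 = 25; next = 24
base 5: 24 = 4·5 + 4; at 6: 4·6 + 4 = 28; next = 27

28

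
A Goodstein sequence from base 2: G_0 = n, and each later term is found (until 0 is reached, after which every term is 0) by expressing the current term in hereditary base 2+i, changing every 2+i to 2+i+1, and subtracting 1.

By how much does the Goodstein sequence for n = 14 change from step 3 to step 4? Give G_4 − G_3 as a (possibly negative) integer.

307841

(0) 14|_2 = 2^(2 + 1) + 2^2 + 2 ↦ 3^(3 + 1) + 3^3 + 3|_3 = 111 ⇒ 110
(1) 110|_3 = 3^(3 + 1) + 3^3 + 2 ↦ 4^(4 + 1) + 4^4 + 2|_4 = 1282 ⇒ 1281
(2) 1281|_4 = 4^(4 + 1) + 4^4 + 1 ↦ 5^(5 + 1) + 5^5 + 1|_5 = 18751 ⇒ 18750
(3) 18750|_5 = 5^(5 + 1) + 5^5 ↦ 6^(6 + 1) + 6^6|_6 = 326592 ⇒ 326591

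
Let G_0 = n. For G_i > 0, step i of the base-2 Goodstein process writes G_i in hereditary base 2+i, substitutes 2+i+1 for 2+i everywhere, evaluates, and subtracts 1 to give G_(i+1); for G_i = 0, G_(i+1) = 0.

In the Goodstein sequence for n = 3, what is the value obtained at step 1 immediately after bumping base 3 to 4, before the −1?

4

step 0: 3 = 2 + 1; sub 3 for 2: 3 + 1; = 4; G_1 = 4−1 = 3
step 1: 3 = 3; sub 4 for 3: 4; = 4; G_2 = 4−1 = 3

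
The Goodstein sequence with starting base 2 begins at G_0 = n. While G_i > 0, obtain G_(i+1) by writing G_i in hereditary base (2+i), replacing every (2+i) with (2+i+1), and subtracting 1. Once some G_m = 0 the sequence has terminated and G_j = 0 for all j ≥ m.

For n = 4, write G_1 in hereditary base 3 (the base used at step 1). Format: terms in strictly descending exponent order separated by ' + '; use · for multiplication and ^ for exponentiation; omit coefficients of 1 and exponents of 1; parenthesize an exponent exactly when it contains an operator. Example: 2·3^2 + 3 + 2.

G_0 = 4. HB_2(4) = 2^2. Bump = 27. G_1 = 26.
G_1 = 26. HB_3(26) = 2·3^2 + 2·3 + 2. Bump = 42. G_2 = 41.

2·3^2 + 2·3 + 2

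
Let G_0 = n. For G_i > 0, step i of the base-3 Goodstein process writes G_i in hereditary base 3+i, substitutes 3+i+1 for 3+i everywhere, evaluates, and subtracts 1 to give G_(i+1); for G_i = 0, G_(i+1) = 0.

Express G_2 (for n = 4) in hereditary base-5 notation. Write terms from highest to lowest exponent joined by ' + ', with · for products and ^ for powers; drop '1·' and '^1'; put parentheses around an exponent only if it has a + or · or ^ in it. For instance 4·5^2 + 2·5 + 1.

base 3: 4 = 3 + 1; at 4: 4 + 1 = 5; next = 4
base 4: 4 = 4; at 5: 5 = 5; next = 4

4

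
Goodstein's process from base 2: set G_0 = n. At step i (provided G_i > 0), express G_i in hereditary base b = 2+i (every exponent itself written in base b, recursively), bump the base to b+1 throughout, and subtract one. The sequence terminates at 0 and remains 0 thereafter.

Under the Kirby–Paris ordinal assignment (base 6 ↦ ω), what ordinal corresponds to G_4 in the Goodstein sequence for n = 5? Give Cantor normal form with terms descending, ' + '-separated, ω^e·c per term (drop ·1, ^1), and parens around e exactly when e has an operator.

5 —HB2→ 2^2 + 1 —bump→ 3^3 + 1 = 28 —(−1)→ 27
27 —HB3→ 3^3 —bump→ 4^4 = 256 —(−1)→ 255
255 —HB4→ 3·4^3 + 3·4^2 + 3·4 + 3 —bump→ 3·5^3 + 3·5^2 + 3·5 + 3 = 468 —(−1)→ 467
467 —HB5→ 3·5^3 + 3·5^2 + 3·5 + 2 —bump→ 3·6^3 + 3·6^2 + 3·6 + 2 = 776 —(−1)→ 775
775 —HB6→ 3·6^3 + 3·6^2 + 3·6 + 1 —bump→ 3·7^3 + 3·7^2 + 3·7 + 1 = 1198 —(−1)→ 1197

ω^3·3 + ω^2·3 + ω·3 + 1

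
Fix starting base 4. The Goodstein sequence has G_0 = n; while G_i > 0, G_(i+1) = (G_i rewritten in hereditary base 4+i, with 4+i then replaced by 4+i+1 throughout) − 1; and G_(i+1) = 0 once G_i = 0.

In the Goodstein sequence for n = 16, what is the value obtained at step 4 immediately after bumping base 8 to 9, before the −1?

[0] 16 ≡ 4^2 (base 4). Lift 5: 25. −1: 24.
[1] 24 ≡ 4·5 + 4 (base 5). Lift 6: 28. −1: 27.
[2] 27 ≡ 4·6 + 3 (base 6). Lift 7: 31. −1: 30.
[3] 30 ≡ 4·7 + 2 (base 7). Lift 8: 34. −1: 33.

37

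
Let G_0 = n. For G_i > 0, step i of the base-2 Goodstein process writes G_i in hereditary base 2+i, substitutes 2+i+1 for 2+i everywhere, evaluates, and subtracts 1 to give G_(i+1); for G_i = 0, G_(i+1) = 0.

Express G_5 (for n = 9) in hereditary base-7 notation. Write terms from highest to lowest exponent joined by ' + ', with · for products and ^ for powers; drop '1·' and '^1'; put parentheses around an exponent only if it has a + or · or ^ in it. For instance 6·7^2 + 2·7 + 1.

3·7^7 + 3·7^3 + 3·7^2 + 3·7

G_0=9  [base 2] 2^(2 + 1) + 1  →[2↦3]→  3^(3 + 1) + 1 = 82  −1 ⇒ G_1=81
G_1=81  [base 3] 3^(3 + 1)  →[3↦4]→  4^(4 + 1) = 1024  −1 ⇒ G_2=1023
G_2=1023  [base 4] 3·4^4 + 3·4^3 + 3·4^2 + 3·4 + 3  →[4↦5]→  3·5^5 + 3·5^3 + 3·5^2 + 3·5 + 3 = 9843  −1 ⇒ G_3=9842
G_3=9842  [base 5] 3·5^5 + 3·5^3 + 3·5^2 + 3·5 + 2  →[5↦6]→  3·6^6 + 3·6^3 + 3·6^2 + 3·6 + 2 = 140744  −1 ⇒ G_4=140743
G_4=140743  [base 6] 3·6^6 + 3·6^3 + 3·6^2 + 3·6 + 1  →[6↦7]→  3·7^7 + 3·7^3 + 3·7^2 + 3·7 + 1 = 2471827  −1 ⇒ G_5=2471826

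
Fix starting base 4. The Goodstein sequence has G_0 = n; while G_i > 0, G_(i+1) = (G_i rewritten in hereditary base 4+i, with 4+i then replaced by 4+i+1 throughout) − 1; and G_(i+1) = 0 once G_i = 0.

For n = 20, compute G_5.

81

20 —HB4→ 4^2 + 4 —bump→ 5^2 + 5 = 30 —(−1)→ 29
29 —HB5→ 5^2 + 4 —bump→ 6^2 + 4 = 40 —(−1)→ 39
39 —HB6→ 6^2 + 3 —bump→ 7^2 + 3 = 52 —(−1)→ 51
51 —HB7→ 7^2 + 2 —bump→ 8^2 + 2 = 66 —(−1)→ 65
65 —HB8→ 8^2 + 1 —bump→ 9^2 + 1 = 82 —(−1)→ 81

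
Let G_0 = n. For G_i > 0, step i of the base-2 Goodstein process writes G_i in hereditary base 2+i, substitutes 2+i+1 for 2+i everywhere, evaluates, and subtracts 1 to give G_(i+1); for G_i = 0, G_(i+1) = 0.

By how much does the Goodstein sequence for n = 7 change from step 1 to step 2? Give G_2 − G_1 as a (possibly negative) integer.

G_0 = 7. HB_2(7) = 2^2 + 2 + 1. Bump = 31. G_1 = 30.
G_1 = 30. HB_3(30) = 3^3 + 3. Bump = 260. G_2 = 259.

229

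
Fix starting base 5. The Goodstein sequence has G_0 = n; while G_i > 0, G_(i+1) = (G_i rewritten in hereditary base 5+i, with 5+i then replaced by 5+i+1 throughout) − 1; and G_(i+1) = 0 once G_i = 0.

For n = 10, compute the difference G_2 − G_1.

step 0: 10 = 2·5; sub 6 for 5: 2·6; = 12; G_1 = 12−1 = 11
step 1: 11 = 6 + 5; sub 7 for 6: 7 + 5; = 12; G_2 = 12−1 = 11

0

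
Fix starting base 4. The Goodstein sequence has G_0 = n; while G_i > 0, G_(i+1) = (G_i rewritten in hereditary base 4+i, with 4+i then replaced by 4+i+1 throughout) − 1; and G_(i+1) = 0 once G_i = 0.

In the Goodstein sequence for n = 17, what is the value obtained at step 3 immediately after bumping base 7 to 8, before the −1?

44

base 4: 17 = 4^2 + 1; at 5: 5^2 + 1 = 26; next = 25
base 5: 25 = 5^2; at 6: 6^2 = 36; next = 35
base 6: 35 = 5·6 + 5; at 7: 5·7 + 5 = 40; next = 39
base 7: 39 = 5·7 + 4; at 8: 5·8 + 4 = 44; next = 43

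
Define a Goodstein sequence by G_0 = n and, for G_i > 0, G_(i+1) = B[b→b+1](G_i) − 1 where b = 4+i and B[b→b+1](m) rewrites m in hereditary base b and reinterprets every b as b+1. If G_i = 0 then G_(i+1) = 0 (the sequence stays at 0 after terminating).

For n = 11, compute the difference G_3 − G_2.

step 0: 11 = 2·4 + 3; sub 5 for 4: 2·5 + 3; = 13; G_1 = 13−1 = 12
step 1: 12 = 2·5 + 2; sub 6 for 5: 2·6 + 2; = 14; G_2 = 14−1 = 13
step 2: 13 = 2·6 + 1; sub 7 for 6: 2·7 + 1; = 15; G_3 = 15−1 = 14

1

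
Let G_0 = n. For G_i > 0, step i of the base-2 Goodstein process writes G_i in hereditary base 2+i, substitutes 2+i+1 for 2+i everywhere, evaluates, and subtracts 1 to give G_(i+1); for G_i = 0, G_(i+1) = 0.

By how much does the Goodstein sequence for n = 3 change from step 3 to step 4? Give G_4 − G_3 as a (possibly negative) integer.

-1

i=0: 3 = 2 + 1 (b=2); 2→3: 3 + 1 = 4; 4−1 = 3
i=1: 3 = 3 (b=3); 3→4: 4 = 4; 4−1 = 3
i=2: 3 = 3 (b=4); 4→5: 3 = 3; 3−1 = 2
i=3: 2 = 2 (b=5); 5→6: 2 = 2; 2−1 = 1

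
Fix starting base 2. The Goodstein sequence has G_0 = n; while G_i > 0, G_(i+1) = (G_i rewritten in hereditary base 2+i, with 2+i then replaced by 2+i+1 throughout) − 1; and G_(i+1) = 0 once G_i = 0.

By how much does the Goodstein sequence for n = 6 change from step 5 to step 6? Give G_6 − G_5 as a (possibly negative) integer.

6 —HB2→ 2^2 + 2 —bump→ 3^3 + 3 = 30 —(−1)→ 29
29 —HB3→ 3^3 + 2 —bump→ 4^4 + 2 = 258 —(−1)→ 257
257 —HB4→ 4^4 + 1 —bump→ 5^5 + 1 = 3126 —(−1)→ 3125
3125 —HB5→ 5^5 —bump→ 6^6 = 46656 —(−1)→ 46655
46655 —HB6→ 5·6^5 + 5·6^4 + 5·6^3 + 5·6^2 + 5·6 + 5 —bump→ 5·7^5 + 5·7^4 + 5·7^3 + 5·7^2 + 5·7 + 5 = 98040 —(−1)→ 98039
98039 —HB7→ 5·7^5 + 5·7^4 + 5·7^3 + 5·7^2 + 5·7 + 4 —bump→ 5·8^5 + 5·8^4 + 5·8^3 + 5·8^2 + 5·8 + 4 = 187244 —(−1)→ 187243

89204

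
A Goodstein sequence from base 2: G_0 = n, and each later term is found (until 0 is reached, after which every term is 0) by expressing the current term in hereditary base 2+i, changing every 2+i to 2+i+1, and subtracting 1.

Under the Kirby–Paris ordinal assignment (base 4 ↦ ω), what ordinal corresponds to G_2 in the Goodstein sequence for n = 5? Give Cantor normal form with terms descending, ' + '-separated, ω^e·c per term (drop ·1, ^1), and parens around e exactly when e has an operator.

[0] 5 ≡ 2^2 + 1 (base 2). Lift 3: 28. −1: 27.
[1] 27 ≡ 3^3 (base 3). Lift 4: 256. −1: 255.
[2] 255 ≡ 3·4^3 + 3·4^2 + 3·4 + 3 (base 4). Lift 5: 468. −1: 467.

ω^3·3 + ω^2·3 + ω·3 + 3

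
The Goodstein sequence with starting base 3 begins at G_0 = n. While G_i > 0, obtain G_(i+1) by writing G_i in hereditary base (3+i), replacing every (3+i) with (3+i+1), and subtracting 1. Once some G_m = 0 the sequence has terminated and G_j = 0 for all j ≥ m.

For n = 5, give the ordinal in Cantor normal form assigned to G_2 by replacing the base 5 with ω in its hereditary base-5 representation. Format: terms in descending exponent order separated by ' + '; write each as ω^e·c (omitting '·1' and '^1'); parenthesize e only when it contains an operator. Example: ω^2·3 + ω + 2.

ω

step 0: 5 = 3 + 2; sub 4 for 3: 4 + 2; = 6; G_1 = 6−1 = 5
step 1: 5 = 4 + 1; sub 5 for 4: 5 + 1; = 6; G_2 = 6−1 = 5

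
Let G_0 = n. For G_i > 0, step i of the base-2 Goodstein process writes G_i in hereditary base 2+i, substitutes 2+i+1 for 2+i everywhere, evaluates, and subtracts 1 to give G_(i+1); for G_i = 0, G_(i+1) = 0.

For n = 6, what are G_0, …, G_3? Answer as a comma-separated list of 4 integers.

6, 29, 257, 3125

G_0=6  [base 2] 2^2 + 2  →[2↦3]→  3^3 + 3 = 30  −1 ⇒ G_1=29
G_1=29  [base 3] 3^3 + 2  →[3↦4]→  4^4 + 2 = 258  −1 ⇒ G_2=257
G_2=257  [base 4] 4^4 + 1  →[4↦5]→  5^5 + 1 = 3126  −1 ⇒ G_3=3125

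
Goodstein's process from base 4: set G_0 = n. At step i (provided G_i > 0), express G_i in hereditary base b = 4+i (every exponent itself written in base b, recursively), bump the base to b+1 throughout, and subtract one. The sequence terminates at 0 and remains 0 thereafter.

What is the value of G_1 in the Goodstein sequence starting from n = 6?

step 0: 6 = 4 + 2; sub 5 for 4: 5 + 2; = 7; G_1 = 7−1 = 6
step 1: 6 = 5 + 1; sub 6 for 5: 6 + 1; = 7; G_2 = 7−1 = 6

6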